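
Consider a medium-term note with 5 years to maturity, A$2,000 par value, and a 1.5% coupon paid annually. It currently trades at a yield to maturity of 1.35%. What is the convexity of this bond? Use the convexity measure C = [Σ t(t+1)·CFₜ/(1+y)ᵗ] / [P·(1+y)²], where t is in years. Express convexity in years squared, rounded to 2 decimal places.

28.08

With y = 0.0135:
  t   CF        PV=CF/(1+0.0135)^t    t·PV        t(t+1)·PV
  1        30.00        29.6004        29.6004          59.2008
  2        30.00        29.2061        58.4122         175.2367
  3        30.00        28.8171        86.4512         345.8050
  4        30.00        28.4332       113.7329         568.6647
  5     2,030.00     1,898.3543     9,491.7716      56,950.6293
  Σ                  2,014.4111     9,779.9683      58,099.5364
P = 2,014.4111.
Convexity = Σ t(t+1)·PV / [P·(1+y)²] = 58,099.5364 / (2,014.4111 × 1.027182) = 28.07870.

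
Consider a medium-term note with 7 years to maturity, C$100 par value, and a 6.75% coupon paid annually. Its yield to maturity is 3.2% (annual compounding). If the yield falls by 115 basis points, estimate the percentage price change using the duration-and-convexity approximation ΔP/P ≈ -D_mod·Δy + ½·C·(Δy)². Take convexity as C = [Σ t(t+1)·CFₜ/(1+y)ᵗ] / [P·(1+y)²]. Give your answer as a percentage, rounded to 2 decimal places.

With y = 0.032:
  t   CF        PV=CF/(1+0.032)^t    t·PV        t(t+1)·PV
  1         6.75         6.5407         6.5407          13.0814
  2         6.75         6.3379        12.6758          38.0273
  3         6.75         6.1414        18.4241          73.6963
  4         6.75         5.9509        23.8037         119.0186
  5         6.75         5.7664        28.8320         172.9922
  6         6.75         5.5876        33.5256         234.6794
  7       106.75        85.6269       599.3880       4,795.1040
  Σ                    121.9517       723.1899       5,446.5992
P = 121.9517; D_Mac = 5.93013 yrs; D_mod = 5.74625 yrs; C = 41.93513.
Duration effect: -5.74625 × (-0.0115) = +0.066082
Convexity effect: 0.5 × 41.93513 × (-0.0115)² = +0.0027730
ΔP/P ≈ +0.066082 + 0.0027730 = +0.068855 = +6.8855%.

+6.89%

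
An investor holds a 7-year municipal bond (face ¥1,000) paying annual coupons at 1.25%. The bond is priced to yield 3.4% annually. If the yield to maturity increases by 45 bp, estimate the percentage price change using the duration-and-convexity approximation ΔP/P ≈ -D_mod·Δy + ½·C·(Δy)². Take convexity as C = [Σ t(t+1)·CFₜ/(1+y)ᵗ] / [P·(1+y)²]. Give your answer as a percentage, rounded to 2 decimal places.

-2.88%

With y = 0.034:
  t   CF        PV=CF/(1+0.034)^t    t·PV        t(t+1)·PV
  1        12.50        12.0890        12.0890          24.1779
  2        12.50        11.6915        23.3829          70.1488
  3        12.50        11.3070        33.9211         135.6843
  4        12.50        10.9352        43.7409         218.7046
  5        12.50        10.5757        52.8783         317.2697
  6        12.50        10.2279        61.3674         429.5721
  7     1,012.50       801.2190     5,608.5333      44,868.2662
  Σ                    868.0453     5,835.9129      46,063.8236
P = 868.0453; D_Mac = 6.72305 yrs; D_mod = 6.50198 yrs; C = 49.63368.
Duration effect: -6.50198 × (+0.0045) = -0.029259
Convexity effect: 0.5 × 49.63368 × (0.0045)² = +0.0005025
ΔP/P ≈ -0.029259 + 0.0005025 = -0.028756 = -2.8756%.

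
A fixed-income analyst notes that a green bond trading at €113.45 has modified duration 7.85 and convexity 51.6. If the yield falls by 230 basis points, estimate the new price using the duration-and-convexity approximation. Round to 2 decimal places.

€135.48

Duration effect: -D_mod·Δy = -7.85 × (-0.023) = +0.180550
Convexity effect: ½·C·(Δy)² = 0.5 × 51.6 × (-0.023)² = +0.0136482
ΔP/P ≈ +0.180550 + 0.0136482 = +0.1941982
New price ≈ 113.45 × (1 + 0.1941982) = 135.48178579.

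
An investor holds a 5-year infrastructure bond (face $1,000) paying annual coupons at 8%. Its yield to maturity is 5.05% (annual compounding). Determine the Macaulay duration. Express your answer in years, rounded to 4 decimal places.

4.3563 years

Periodic yield y = 0.0505. Discount each cash flow and weight by its year:
  t   CF        PV=CF/(1+0.0505)^t    t·PV
  1        80.00        76.1542        76.1542
  2        80.00        72.4933       144.9866
  3        80.00        69.0084       207.0251
  4        80.00        65.6910       262.7639
  5     1,080.00       844.1964     4,220.9818
  Σ                  1,127.5432     4,911.9116
Price P = Σ PV = 1,127.5432.
Macaulay duration = Σ(t·PV) / P = 4,911.9116 / 1,127.5432 = 4.35630 years.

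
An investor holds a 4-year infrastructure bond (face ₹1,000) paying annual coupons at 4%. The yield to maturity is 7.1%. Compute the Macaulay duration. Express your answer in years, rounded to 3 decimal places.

3.761 years

Periodic yield y = 0.071. Discount each cash flow and weight by its year:
  t   CF        PV=CF/(1+0.071)^t    t·PV
  1        40.00        37.3483        37.3483
  2        40.00        34.8723        69.7447
  3        40.00        32.5605        97.6816
  4     1,040.00       790.4519     3,161.8077
  Σ                    895.2331     3,366.5822
Price P = Σ PV = 895.2331.
Macaulay duration = Σ(t·PV) / P = 3,366.5822 / 895.2331 = 3.76057 years.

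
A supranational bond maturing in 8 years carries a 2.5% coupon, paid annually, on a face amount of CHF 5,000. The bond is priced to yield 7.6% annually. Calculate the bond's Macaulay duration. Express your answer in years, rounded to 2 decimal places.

7.19 years

Periodic yield y = 0.076. Discount each cash flow and weight by its year:
  t   CF        PV=CF/(1+0.076)^t    t·PV
  1       125.00       116.1710       116.1710
  2       125.00       107.9656       215.9312
  3       125.00       100.3398       301.0194
  4       125.00        93.2526       373.0104
  5       125.00        86.6660       433.3299
  6       125.00        80.5446       483.2676
  7       125.00        74.8556       523.9890
  8     5,125.00     2,852.3033    22,818.4261
  Σ                  3,512.0984    25,265.1446
Price P = Σ PV = 3,512.0984.
Macaulay duration = Σ(t·PV) / P = 25,265.1446 / 3,512.0984 = 7.19375 years.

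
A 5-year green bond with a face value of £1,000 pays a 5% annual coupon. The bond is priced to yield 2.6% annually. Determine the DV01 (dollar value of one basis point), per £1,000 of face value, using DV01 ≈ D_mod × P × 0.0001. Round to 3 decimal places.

£0.495

Periodic yield y = 0.026.
  t   CF        PV=CF/(1+0.026)^t    t·PV
  1        50.00        48.7329        48.7329
  2        50.00        47.4980        94.9960
  3        50.00        46.2943       138.8830
  4        50.00        45.1212       180.4848
  5     1,050.00       923.5332     4,617.6658
  Σ                  1,111.1796     5,080.7625
P = 1,111.1796; D_Mac = 4.57240 yrs; D_mod = 4.45653 yrs.
DV01 ≈ 4.45653 × 1,111.1796 × 0.0001 = 0.495201.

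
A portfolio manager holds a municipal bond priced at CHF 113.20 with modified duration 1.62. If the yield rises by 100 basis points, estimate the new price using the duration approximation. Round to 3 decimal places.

CHF 111.366

Duration approximation: ΔP/P ≈ -D_mod · Δy = -1.62 × (+0.01) = -0.016200.
New price ≈ 113.20 × (1 - 0.016200) = 111.36616.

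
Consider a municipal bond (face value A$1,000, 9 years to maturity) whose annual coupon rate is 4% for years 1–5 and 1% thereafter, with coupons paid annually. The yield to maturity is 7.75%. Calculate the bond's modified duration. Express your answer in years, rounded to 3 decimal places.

Periodic yield y = 0.0775. First find Macaulay duration:
  t   CF        PV=CF/(1+0.0775)^t    t·PV
  1        40.00        37.1230        37.1230
  2        40.00        34.4529        68.9057
  3        40.00        31.9748        95.9245
  4        40.00        29.6750       118.7000
  5        40.00        27.5406       137.7031
  6        10.00         6.3899        38.3396
  7        10.00         5.9303        41.5123
  8        10.00         5.5038        44.0303
  9     1,010.00       515.9004     4,643.1036
  Σ                    694.4907     5,225.3421
P = 694.4907; Macaulay duration = 5,225.3421 / 694.4907 = 7.52399 years.
Modified duration = D_Mac / (1 + y) = 7.52399 / 1.0775 = 6.98282 years.

6.983 years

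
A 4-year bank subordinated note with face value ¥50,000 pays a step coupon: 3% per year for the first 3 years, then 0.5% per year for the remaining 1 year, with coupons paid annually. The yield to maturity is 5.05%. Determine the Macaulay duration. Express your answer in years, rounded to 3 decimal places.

Periodic yield y = 0.0505. Discount each cash flow and weight by its year:
  t   CF        PV=CF/(1+0.0505)^t    t·PV
  1     1,500.00     1,427.8915     1,427.8915
  2     1,500.00     1,359.2494     2,718.4988
  3     1,500.00     1,293.9071     3,881.7212
  4    50,250.00    41,262.1486   165,048.5945
  Σ                 45,343.1966   173,076.7060
Price P = Σ PV = 45,343.1966.
Macaulay duration = Σ(t·PV) / P = 173,076.7060 / 45,343.1966 = 3.81704 years.

3.817 years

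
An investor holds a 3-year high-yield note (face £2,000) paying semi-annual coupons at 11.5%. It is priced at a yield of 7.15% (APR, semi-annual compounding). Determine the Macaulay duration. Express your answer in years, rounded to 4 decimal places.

2.6435 years

Periodic yield y = 0.03575. Discount each cash flow and weight by its period:
  t   CF        PV=CF/(1+0.03575)^t    t·PV
  1       115.00       111.0307       111.0307
  2       115.00       107.1983       214.3966
  3       115.00       103.4983       310.4948
  4       115.00        99.9259       399.7036
  5       115.00        96.4769       482.3843
  6     2,115.00     1,713.0921    10,278.5528
  Σ                  2,231.2221    11,796.5627
Price P = Σ PV = 2,231.2221.
Macaulay duration = Σ(t·PV) / P = 11,796.5627 / 2,231.2221 = 5.28704 half-year periods.
In years: 5.28704 / 2 = 2.64352 years.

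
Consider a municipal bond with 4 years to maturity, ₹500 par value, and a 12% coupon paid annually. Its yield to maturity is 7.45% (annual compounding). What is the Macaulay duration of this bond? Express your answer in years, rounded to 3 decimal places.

3.445 years

Periodic yield y = 0.0745. Discount each cash flow and weight by its year:
  t   CF        PV=CF/(1+0.0745)^t    t·PV
  1        60.00        55.8399        55.8399
  2        60.00        51.9683       103.9366
  3        60.00        48.3651       145.0953
  4       560.00       420.1094     1,680.4374
  Σ                    576.2827     1,985.3092
Price P = Σ PV = 576.2827.
Macaulay duration = Σ(t·PV) / P = 1,985.3092 / 576.2827 = 3.44503 years.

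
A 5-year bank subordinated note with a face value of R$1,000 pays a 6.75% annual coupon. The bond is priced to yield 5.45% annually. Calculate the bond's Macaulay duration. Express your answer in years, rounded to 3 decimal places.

Periodic yield y = 0.0545. Discount each cash flow and weight by its year:
  t   CF        PV=CF/(1+0.0545)^t    t·PV
  1        67.50        64.0114        64.0114
  2        67.50        60.7031       121.4061
  3        67.50        57.5657       172.6972
  4        67.50        54.5905       218.3622
  5     1,067.50       818.7192     4,093.5959
  Σ                  1,055.5899     4,670.0728
Price P = Σ PV = 1,055.5899.
Macaulay duration = Σ(t·PV) / P = 4,670.0728 / 1,055.5899 = 4.42414 years.

4.424 years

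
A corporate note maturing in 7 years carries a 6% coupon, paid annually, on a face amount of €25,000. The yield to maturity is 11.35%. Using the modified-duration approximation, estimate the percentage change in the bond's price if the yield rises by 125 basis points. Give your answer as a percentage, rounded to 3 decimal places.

-6.426%

Periodic yield y = 0.1135. Modified duration first:
  t   CF        PV=CF/(1+0.1135)^t    t·PV
  1     1,500.00     1,347.1037     1,347.1037
  2     1,500.00     1,209.7923     2,419.5846
  3     1,500.00     1,086.4771     3,259.4314
  4     1,500.00       975.7316     3,902.9264
  5     1,500.00       876.2745     4,381.3723
  6     1,500.00       786.9551     4,721.7303
  7    26,500.00    12,485.7411    87,400.1875
  Σ                 18,768.0754   107,432.3363
P = 18,768.0754; D_Mac = 5.72421 yrs; D_mod = 5.72421/(1+0.1135) = 5.14073 yrs.
ΔP/P ≈ -D_mod · Δy = -5.14073 × (+0.0125) = -0.064259 = -6.4259%.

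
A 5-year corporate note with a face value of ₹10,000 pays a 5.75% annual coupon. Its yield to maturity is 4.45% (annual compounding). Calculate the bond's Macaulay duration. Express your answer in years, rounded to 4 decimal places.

Periodic yield y = 0.0445. Discount each cash flow and weight by its year:
  t   CF        PV=CF/(1+0.0445)^t    t·PV
  1       575.00       550.5026       550.5026
  2       575.00       527.0490     1,054.0979
  3       575.00       504.5945     1,513.7835
  4       575.00       483.0967     1,932.3868
  5    10,575.00     8,506.2502    42,531.2512
  Σ                 10,571.4930    47,582.0220
Price P = Σ PV = 10,571.4930.
Macaulay duration = Σ(t·PV) / P = 47,582.0220 / 10,571.4930 = 4.50097 years.

4.5010 years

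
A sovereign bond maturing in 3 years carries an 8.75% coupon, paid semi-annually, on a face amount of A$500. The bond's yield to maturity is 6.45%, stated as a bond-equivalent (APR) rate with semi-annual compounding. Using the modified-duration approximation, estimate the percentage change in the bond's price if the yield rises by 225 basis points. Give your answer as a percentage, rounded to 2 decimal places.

Periodic yield y = 0.03225. Modified duration first:
  t   CF        PV=CF/(1+0.03225)^t    t·PV
  1       21.875        21.1916        21.1916
  2       21.875        20.5295        41.0590
  3       21.875        19.8881        59.6643
  4       21.875        19.2668        77.0670
  5       21.875        18.6648        93.3241
  6      521.875       431.3772     2,588.2629
  Σ                    530.9179     2,880.5689
P = 530.9179; D_Mac = 5.42564 half-year periods = 2.71282 yrs; D_mod = 2.71282/(1+0.03225) = 2.62806 yrs.
ΔP/P ≈ -D_mod · Δy = -2.62806 × (+0.0225) = -0.059131 = -5.9131%.

-5.91%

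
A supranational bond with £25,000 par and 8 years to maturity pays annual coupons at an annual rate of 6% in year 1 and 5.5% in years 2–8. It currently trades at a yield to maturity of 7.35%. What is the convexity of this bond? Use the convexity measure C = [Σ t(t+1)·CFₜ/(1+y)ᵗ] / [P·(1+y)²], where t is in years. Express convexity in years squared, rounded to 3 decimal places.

With y = 0.0735:
  t   CF        PV=CF/(1+0.0735)^t    t·PV        t(t+1)·PV
  1     1,500.00     1,397.2986     1,397.2986       2,794.5971
  2     1,375.00     1,193.1598     2,386.3195       7,158.9586
  3     1,375.00     1,111.4669     3,334.4008      13,337.6034
  4     1,375.00     1,035.3674     4,141.4698      20,707.3488
  5     1,375.00       964.4783     4,822.3914      28,934.3486
  6     1,375.00       898.4427     5,390.6565      37,734.5952
  7     1,375.00       836.9285     5,858.4995      46,867.9960
  8    26,375.00    14,954.6440   119,637.1518   1,076,734.3659
  Σ                 22,391.7862   146,968.1878   1,234,269.8135
P = 22,391.7862.
Convexity = Σ t(t+1)·PV / [P·(1+y)²] = 1,234,269.8135 / (22,391.7862 × 1.152402) = 47.83186.

47.832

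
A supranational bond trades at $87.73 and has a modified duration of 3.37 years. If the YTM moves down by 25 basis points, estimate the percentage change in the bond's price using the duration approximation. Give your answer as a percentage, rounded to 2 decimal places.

+0.84%

Duration approximation: ΔP/P ≈ -D_mod · Δy = -3.37 × (-0.0025) = +0.008425.
As a percentage: +0.8425%.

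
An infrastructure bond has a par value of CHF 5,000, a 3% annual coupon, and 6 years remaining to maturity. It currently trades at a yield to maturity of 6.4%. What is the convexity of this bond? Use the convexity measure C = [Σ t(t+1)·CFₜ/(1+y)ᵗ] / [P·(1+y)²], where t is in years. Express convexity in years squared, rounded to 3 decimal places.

With y = 0.064:
  t   CF        PV=CF/(1+0.064)^t    t·PV        t(t+1)·PV
  1       150.00       140.9774       140.9774         281.9549
  2       150.00       132.4976       264.9952         794.9856
  3       150.00       124.5278       373.5835       1,494.3338
  4       150.00       117.0374       468.1497       2,340.7484
  5       150.00       109.9976       549.9879       3,299.9273
  6     5,150.00     3,549.4206    21,296.5234     149,075.6637
  Σ                  4,174.4584    23,094.2171     157,287.6138
P = 4,174.4584.
Convexity = Σ t(t+1)·PV / [P·(1+y)²] = 157,287.6138 / (4,174.4584 × 1.132096) = 33.28213.

33.282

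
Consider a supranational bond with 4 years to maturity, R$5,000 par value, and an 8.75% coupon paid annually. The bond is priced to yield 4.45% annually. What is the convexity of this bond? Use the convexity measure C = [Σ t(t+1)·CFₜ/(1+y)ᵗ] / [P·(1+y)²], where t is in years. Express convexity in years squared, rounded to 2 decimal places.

With y = 0.0445:
  t   CF        PV=CF/(1+0.0445)^t    t·PV        t(t+1)·PV
  1       437.50       418.8607       418.8607         837.7214
  2       437.50       401.0155       802.0310       2,406.0931
  3       437.50       383.9306     1,151.7918       4,607.1672
  4     5,437.50     4,568.4144    18,273.6576      91,368.2882
  Σ                  5,772.2212    20,646.3411      99,219.2698
P = 5,772.2212.
Convexity = Σ t(t+1)·PV / [P·(1+y)²] = 99,219.2698 / (5,772.2212 × 1.090980) = 15.75564.

15.76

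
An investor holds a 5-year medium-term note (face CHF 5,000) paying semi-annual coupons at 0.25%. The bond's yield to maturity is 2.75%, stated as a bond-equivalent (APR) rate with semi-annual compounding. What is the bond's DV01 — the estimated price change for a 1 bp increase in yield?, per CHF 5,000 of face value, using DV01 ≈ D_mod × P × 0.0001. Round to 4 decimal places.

CHF 2.1667

Periodic yield y = 0.01375.
  t   CF        PV=CF/(1+0.01375)^t    t·PV
  1         6.25         6.1652         6.1652
  2         6.25         6.0816        12.1632
  3         6.25         5.9991        17.9974
  4         6.25         5.9177        23.6710
  5         6.25         5.8375        29.1874
  6         6.25         5.7583        34.5498
  7         6.25         5.6802        39.7614
  8         6.25         5.6032        44.8253
  9         6.25         5.5272        49.7445
  10    5,006.25     4,367.2078    43,672.0784
  Σ                  4,419.7779    43,930.1437
P = 4,419.7779; D_Mac = 9.93945 half-year periods = 4.96972 yrs; D_mod = 4.90232 yrs.
DV01 ≈ 4.90232 × 4,419.7779 × 0.0001 = 2.166715.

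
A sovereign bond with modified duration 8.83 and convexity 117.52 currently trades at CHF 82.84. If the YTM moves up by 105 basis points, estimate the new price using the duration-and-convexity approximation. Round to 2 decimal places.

Duration effect: -D_mod·Δy = -8.83 × (+0.0105) = -0.092715
Convexity effect: ½·C·(Δy)² = 0.5 × 117.52 × (0.0105)² = +0.00647829
ΔP/P ≈ -0.092715 + 0.00647829 = -0.08623671
New price ≈ 82.84 × (1 - 0.08623671) = 75.6961509436.

CHF 75.70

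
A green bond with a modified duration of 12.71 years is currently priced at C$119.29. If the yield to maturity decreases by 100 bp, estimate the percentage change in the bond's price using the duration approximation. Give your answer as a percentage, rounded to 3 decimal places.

Duration approximation: ΔP/P ≈ -D_mod · Δy = -12.71 × (-0.01) = +0.127100.
As a percentage: +12.7100%.

+12.710%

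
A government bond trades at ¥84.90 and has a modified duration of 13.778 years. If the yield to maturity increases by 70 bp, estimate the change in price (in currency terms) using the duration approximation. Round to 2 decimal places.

Duration approximation: ΔP/P ≈ -D_mod · Δy = -13.778 × (+0.007) = -0.096446.
ΔP ≈ 84.90 × (-0.096446) = -8.1882654.

-¥8.19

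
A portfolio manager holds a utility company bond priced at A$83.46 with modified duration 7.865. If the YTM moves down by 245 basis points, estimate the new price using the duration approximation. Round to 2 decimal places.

A$99.54

Duration approximation: ΔP/P ≈ -D_mod · Δy = -7.865 × (-0.0245) = +0.1926925.
New price ≈ 83.46 × (1 + 0.1926925) = 99.54211605.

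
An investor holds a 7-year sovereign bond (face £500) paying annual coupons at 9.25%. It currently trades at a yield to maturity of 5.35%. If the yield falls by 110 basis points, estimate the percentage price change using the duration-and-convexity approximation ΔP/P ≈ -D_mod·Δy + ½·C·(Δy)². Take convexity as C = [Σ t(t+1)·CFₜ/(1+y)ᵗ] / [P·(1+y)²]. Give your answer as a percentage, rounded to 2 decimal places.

+6.09%

With y = 0.0535:
  t   CF        PV=CF/(1+0.0535)^t    t·PV        t(t+1)·PV
  1        46.25        43.9013        43.9013          87.8026
  2        46.25        41.6718        83.3437         250.0310
  3        46.25        39.5556       118.6668         474.6674
  4        46.25        37.5469       150.1874         750.9371
  5        46.25        35.6401       178.2006       1,069.2033
  6        46.25        33.8302       202.9812       1,420.8682
  7       546.25       379.2710     2,654.8972      21,239.1776
  Σ                    611.4169     3,432.1781      25,292.6872
P = 611.4169; D_Mac = 5.61348 yrs; D_mod = 5.32841 yrs; C = 37.27249.
Duration effect: -5.32841 × (-0.011) = +0.058613
Convexity effect: 0.5 × 37.27249 × (-0.011)² = +0.0022550
ΔP/P ≈ +0.058613 + 0.0022550 = +0.060868 = +6.0868%.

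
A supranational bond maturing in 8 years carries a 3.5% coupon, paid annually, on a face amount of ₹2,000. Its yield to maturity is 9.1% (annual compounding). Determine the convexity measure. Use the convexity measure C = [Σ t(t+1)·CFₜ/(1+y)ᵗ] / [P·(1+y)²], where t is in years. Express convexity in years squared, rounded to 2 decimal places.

49.59

With y = 0.091:
  t   CF        PV=CF/(1+0.091)^t    t·PV        t(t+1)·PV
  1        70.00        64.1613        64.1613         128.3226
  2        70.00        58.8096       117.6193         352.8579
  3        70.00        53.9043       161.7130         646.8522
  4        70.00        49.4082       197.6328         988.1640
  5        70.00        45.2871       226.4354       1,358.6123
  6        70.00        41.5097       249.0582       1,743.4072
  7        70.00        38.0474       266.3317       2,130.6534
  8     2,070.00     1,031.2699     8,250.1592      74,251.4326
  Σ                  1,382.3976     9,533.1109      81,600.3021
P = 1,382.3976.
Convexity = Σ t(t+1)·PV / [P·(1+y)²] = 81,600.3021 / (1,382.3976 × 1.190281) = 49.59174.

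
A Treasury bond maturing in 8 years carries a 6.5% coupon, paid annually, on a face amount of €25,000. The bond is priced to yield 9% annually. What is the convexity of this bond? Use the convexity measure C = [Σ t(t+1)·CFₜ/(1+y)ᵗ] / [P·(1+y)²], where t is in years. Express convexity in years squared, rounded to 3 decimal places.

With y = 0.09:
  t   CF        PV=CF/(1+0.09)^t    t·PV        t(t+1)·PV
  1     1,625.00     1,490.8257     1,490.8257       2,981.6514
  2     1,625.00     1,367.7300     2,735.4600       8,206.3799
  3     1,625.00     1,254.7982     3,764.3945      15,057.5779
  4     1,625.00     1,151.1910     4,604.7639      23,023.8194
  5     1,625.00     1,056.1385     5,280.6925      31,684.1551
  6     1,625.00       968.9344     5,813.6064      40,695.2451
  7     1,625.00       888.9306     6,222.5145      49,780.1163
  8    26,625.00    13,362.1897   106,897.5176     962,077.6581
  Σ                 21,540.7381   136,809.7751   1,133,506.6031
P = 21,540.7381.
Convexity = Σ t(t+1)·PV / [P·(1+y)²] = 1,133,506.6031 / (21,540.7381 × 1.188100) = 44.29049.

44.290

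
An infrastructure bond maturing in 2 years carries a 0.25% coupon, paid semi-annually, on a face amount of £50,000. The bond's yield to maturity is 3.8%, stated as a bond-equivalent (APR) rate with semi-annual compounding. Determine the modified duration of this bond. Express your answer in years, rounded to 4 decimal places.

1.9589 years

Periodic yield y = 0.019. First find Macaulay duration:
  t   CF        PV=CF/(1+0.019)^t    t·PV
  1        62.50        61.3346        61.3346
  2        62.50        60.1910       120.3820
  3        62.50        59.0687       177.2061
  4    50,062.50    46,431.8296   185,727.3186
  Σ                 46,612.4240   186,086.2414
P = 46,612.4240; Macaulay duration = 186,086.2414 / 46,612.4240 = 3.99220 half-year periods = 1.99610 years.
Modified duration = D_Mac / (1 + y) = 1.99610 / 1.019 = 1.95888 years.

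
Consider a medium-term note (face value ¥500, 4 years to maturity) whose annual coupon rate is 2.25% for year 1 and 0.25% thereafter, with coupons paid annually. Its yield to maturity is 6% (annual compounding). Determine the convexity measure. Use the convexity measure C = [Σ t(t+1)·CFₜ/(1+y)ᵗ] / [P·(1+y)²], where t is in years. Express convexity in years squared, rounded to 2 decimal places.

17.33

With y = 0.06:
  t   CF        PV=CF/(1+0.06)^t    t·PV        t(t+1)·PV
  1        11.25        10.6132        10.6132          21.2264
  2         1.25         1.1125         2.2250           6.6750
  3         1.25         1.0495         3.1486          12.5943
  4       501.25       397.0369     1,588.1478       7,940.7390
  Σ                    409.8122     1,604.1346       7,981.2347
P = 409.8122.
Convexity = Σ t(t+1)·PV / [P·(1+y)²] = 7,981.2347 / (409.8122 × 1.123600) = 17.33299.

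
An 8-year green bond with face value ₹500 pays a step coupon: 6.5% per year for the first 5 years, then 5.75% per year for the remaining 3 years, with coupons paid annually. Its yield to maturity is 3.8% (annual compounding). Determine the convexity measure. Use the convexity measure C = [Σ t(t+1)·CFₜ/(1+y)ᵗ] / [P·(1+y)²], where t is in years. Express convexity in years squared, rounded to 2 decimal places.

With y = 0.038:
  t   CF        PV=CF/(1+0.038)^t    t·PV        t(t+1)·PV
  1        32.50        31.3102        31.3102          62.6204
  2        32.50        30.1640        60.3280         180.9839
  3        32.50        29.0597        87.1791         348.7165
  4        32.50        27.9959       111.9835         559.9174
  5        32.50        26.9710       134.8549         809.1292
  6        28.75        22.9855       137.9129         965.3905
  7        28.75        22.1440       155.0081       1,240.0649
  8       528.75       392.3481     3,138.7848      28,249.0631
  Σ                    582.9783     3,857.3615      32,415.8858
P = 582.9783.
Convexity = Σ t(t+1)·PV / [P·(1+y)²] = 32,415.8858 / (582.9783 × 1.077444) = 51.60726.

51.61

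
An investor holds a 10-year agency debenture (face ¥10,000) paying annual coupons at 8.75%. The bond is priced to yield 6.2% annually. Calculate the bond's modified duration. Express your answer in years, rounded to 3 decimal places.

Periodic yield y = 0.062. First find Macaulay duration:
  t   CF        PV=CF/(1+0.062)^t    t·PV
  1       875.00       823.9171       823.9171
  2       875.00       775.8165     1,551.6330
  3       875.00       730.5240     2,191.5721
  4       875.00       687.8757     2,751.5029
  5       875.00       647.7173     3,238.5863
  6       875.00       609.9033     3,659.4195
  7       875.00       574.2969     4,020.0780
  8       875.00       540.7692     4,326.1533
  9       875.00       509.1988     4,582.7895
  10   10,875.00     5,959.1470    59,591.4699
  Σ                 11,859.1658    86,737.1217
P = 11,859.1658; Macaulay duration = 86,737.1217 / 11,859.1658 = 7.31393 years.
Modified duration = D_Mac / (1 + y) = 7.31393 / 1.062 = 6.88694 years.

6.887 years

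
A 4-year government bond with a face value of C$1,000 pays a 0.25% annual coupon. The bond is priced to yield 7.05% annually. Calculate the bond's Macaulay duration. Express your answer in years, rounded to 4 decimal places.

Periodic yield y = 0.0705. Discount each cash flow and weight by its year:
  t   CF        PV=CF/(1+0.0705)^t    t·PV
  1         2.50         2.3354         2.3354
  2         2.50         2.1816         4.3631
  3         2.50         2.0379         6.1137
  4     1,002.50       763.3746     3,053.4983
  Σ                    769.9294     3,066.3105
Price P = Σ PV = 769.9294.
Macaulay duration = Σ(t·PV) / P = 3,066.3105 / 769.9294 = 3.98259 years.

3.9826 years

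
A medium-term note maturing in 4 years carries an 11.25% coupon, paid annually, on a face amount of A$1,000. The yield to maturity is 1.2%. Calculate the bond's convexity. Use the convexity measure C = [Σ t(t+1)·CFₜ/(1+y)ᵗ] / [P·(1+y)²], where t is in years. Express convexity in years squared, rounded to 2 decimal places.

16.43

With y = 0.012:
  t   CF        PV=CF/(1+0.012)^t    t·PV        t(t+1)·PV
  1       112.50       111.1660       111.1660         222.3320
  2       112.50       109.8478       219.6957         659.0870
  3       112.50       108.5453       325.6359       1,302.5435
  4     1,112.50     1,060.6643     4,242.6574      21,213.2869
  Σ                  1,390.2235     4,899.1549      23,397.2494
P = 1,390.2235.
Convexity = Σ t(t+1)·PV / [P·(1+y)²] = 23,397.2494 / (1,390.2235 × 1.024144) = 16.43309.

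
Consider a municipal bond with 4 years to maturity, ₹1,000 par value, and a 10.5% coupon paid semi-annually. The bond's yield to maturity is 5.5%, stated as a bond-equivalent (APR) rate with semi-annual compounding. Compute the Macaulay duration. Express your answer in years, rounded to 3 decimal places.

Periodic yield y = 0.0275. Discount each cash flow and weight by its period:
  t   CF        PV=CF/(1+0.0275)^t    t·PV
  1        52.50        51.0949        51.0949
  2        52.50        49.7274        99.4548
  3        52.50        48.3965       145.1895
  4        52.50        47.1012       188.4048
  5        52.50        45.8406       229.2029
  6        52.50        44.6137       267.6822
  7        52.50        43.4197       303.9377
  8     1,052.50       847.1639     6,777.3115
  Σ                  1,177.3579     8,062.2783
Price P = Σ PV = 1,177.3579.
Macaulay duration = Σ(t·PV) / P = 8,062.2783 / 1,177.3579 = 6.84777 half-year periods.
In years: 6.84777 / 2 = 3.42389 years.

3.424 years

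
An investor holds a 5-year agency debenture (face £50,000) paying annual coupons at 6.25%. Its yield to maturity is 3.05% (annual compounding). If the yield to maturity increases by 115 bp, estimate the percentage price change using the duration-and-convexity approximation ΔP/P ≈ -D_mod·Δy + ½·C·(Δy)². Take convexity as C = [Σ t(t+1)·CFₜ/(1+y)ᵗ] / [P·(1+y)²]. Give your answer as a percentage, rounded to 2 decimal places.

-4.85%

With y = 0.0305:
  t   CF        PV=CF/(1+0.0305)^t    t·PV        t(t+1)·PV
  1     3,125.00     3,032.5085     3,032.5085       6,065.0170
  2     3,125.00     2,942.7545     5,885.5090      17,656.5269
  3     3,125.00     2,855.6569     8,566.9708      34,267.8833
  4     3,125.00     2,771.1373    11,084.5490      55,422.7451
  5    53,125.00    45,715.0251   228,575.1255   1,371,450.7528
  Σ                 57,317.0823   257,144.6628   1,484,862.9251
P = 57,317.0823; D_Mac = 4.48635 yrs; D_mod = 4.35357 yrs; C = 24.39531.
Duration effect: -4.35357 × (+0.0115) = -0.050066
Convexity effect: 0.5 × 24.39531 × (0.0115)² = +0.0016131
ΔP/P ≈ -0.050066 + 0.0016131 = -0.048453 = -4.8453%.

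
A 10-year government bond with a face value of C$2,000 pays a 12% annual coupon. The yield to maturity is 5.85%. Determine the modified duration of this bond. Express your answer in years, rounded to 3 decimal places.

6.581 years

Periodic yield y = 0.0585. First find Macaulay duration:
  t   CF        PV=CF/(1+0.0585)^t    t·PV
  1       240.00       226.7359       226.7359
  2       240.00       214.2050       428.4099
  3       240.00       202.3665       607.0995
  4       240.00       191.1823       764.7294
  5       240.00       180.6163       903.0815
  6       240.00       170.6342     1,023.8052
  7       240.00       161.2038     1,128.4264
  8       240.00       152.2945     1,218.3563
  9       240.00       143.8777     1,294.8993
  10    2,240.00     1,268.6429    12,686.4290
  Σ                  2,911.7592    20,281.9725
P = 2,911.7592; Macaulay duration = 20,281.9725 / 2,911.7592 = 6.96554 years.
Modified duration = D_Mac / (1 + y) = 6.96554 / 1.0585 = 6.58058 years.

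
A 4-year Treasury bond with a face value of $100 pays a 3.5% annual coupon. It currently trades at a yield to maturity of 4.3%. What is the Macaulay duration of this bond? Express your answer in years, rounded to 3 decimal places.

Periodic yield y = 0.043. Discount each cash flow and weight by its year:
  t   CF        PV=CF/(1+0.043)^t    t·PV
  1         3.50         3.3557         3.3557
  2         3.50         3.2174         6.4347
  3         3.50         3.0847         9.2541
  4       103.50        87.4587       349.8349
  Σ                     97.1165       368.8794
Price P = Σ PV = 97.1165.
Macaulay duration = Σ(t·PV) / P = 368.8794 / 97.1165 = 3.79832 years.

3.798 years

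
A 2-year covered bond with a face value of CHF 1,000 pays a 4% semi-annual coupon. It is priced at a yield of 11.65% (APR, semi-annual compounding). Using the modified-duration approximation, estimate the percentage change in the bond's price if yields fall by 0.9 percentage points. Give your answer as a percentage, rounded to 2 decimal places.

+1.65%

Periodic yield y = 0.05825. Modified duration first:
  t   CF        PV=CF/(1+0.05825)^t    t·PV
  1        20.00        18.8991        18.8991
  2        20.00        17.8588        35.7177
  3        20.00        16.8758        50.6275
  4     1,020.00       813.2931     3,253.1722
  Σ                    866.9269     3,358.4165
P = 866.9269; D_Mac = 3.87393 half-year periods = 1.93697 yrs; D_mod = 1.93697/(1+0.05825) = 1.83035 yrs.
ΔP/P ≈ -D_mod · Δy = -1.83035 × (-0.009) = +0.016473 = +1.6473%.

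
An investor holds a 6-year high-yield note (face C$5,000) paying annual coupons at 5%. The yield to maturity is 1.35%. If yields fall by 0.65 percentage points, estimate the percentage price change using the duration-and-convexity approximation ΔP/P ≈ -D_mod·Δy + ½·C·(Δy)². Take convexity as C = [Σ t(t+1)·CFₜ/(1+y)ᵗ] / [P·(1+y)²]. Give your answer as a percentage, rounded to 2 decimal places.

+3.54%

With y = 0.0135:
  t   CF        PV=CF/(1+0.0135)^t    t·PV        t(t+1)·PV
  1       250.00       246.6700       246.6700         493.3399
  2       250.00       243.3843       486.7685       1,460.3056
  3       250.00       240.1423       720.4270       2,881.7082
  4       250.00       236.9436       947.7744       4,738.8722
  5       250.00       233.7875     1,168.9374       7,013.6243
  6     5,250.00     4,844.1411    29,064.8466     203,453.9264
  Σ                  6,045.0688    32,635.4240     220,041.7765
P = 6,045.0688; D_Mac = 5.39869 yrs; D_mod = 5.32677 yrs; C = 35.43695.
Duration effect: -5.32677 × (-0.0065) = +0.034624
Convexity effect: 0.5 × 35.43695 × (-0.0065)² = +0.0007486
ΔP/P ≈ +0.034624 + 0.0007486 = +0.035373 = +3.5373%.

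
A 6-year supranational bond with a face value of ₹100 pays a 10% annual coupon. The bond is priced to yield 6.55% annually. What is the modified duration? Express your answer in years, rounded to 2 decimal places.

4.59 years

Periodic yield y = 0.0655. First find Macaulay duration:
  t   CF        PV=CF/(1+0.0655)^t    t·PV
  1        10.00         9.3853         9.3853
  2        10.00         8.8083        17.6166
  3        10.00         8.2668        24.8005
  4        10.00         7.7587        31.0346
  5        10.00         7.2817        36.4085
  6       110.00        75.1747       451.0485
  Σ                    116.6755       570.2940
P = 116.6755; Macaulay duration = 570.2940 / 116.6755 = 4.88786 years.
Modified duration = D_Mac / (1 + y) = 4.88786 / 1.0655 = 4.58739 years.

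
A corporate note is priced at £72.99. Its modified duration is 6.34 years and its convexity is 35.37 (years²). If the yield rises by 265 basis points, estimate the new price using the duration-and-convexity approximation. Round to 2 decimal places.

£61.63

Duration effect: -D_mod·Δy = -6.34 × (+0.0265) = -0.168010
Convexity effect: ½·C·(Δy)² = 0.5 × 35.37 × (0.0265)² = +0.01241929125
ΔP/P ≈ -0.168010 + 0.01241929125 = -0.15559070875
New price ≈ 72.99 × (1 - 0.15559070875) = 61.6334341683375.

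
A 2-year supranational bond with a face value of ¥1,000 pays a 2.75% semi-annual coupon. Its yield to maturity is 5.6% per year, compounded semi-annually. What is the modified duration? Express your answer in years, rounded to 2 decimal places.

1.91 years

Periodic yield y = 0.028. First find Macaulay duration:
  t   CF        PV=CF/(1+0.028)^t    t·PV
  1        13.75        13.3755        13.3755
  2        13.75        13.0112        26.0223
  3        13.75        12.6568        37.9704
  4     1,013.75       907.7336     3,630.9344
  Σ                    946.7770     3,708.3026
P = 946.7770; Macaulay duration = 3,708.3026 / 946.7770 = 3.91676 half-year periods = 1.95838 years.
Modified duration = D_Mac / (1 + y) = 1.95838 / 1.028 = 1.90504 years.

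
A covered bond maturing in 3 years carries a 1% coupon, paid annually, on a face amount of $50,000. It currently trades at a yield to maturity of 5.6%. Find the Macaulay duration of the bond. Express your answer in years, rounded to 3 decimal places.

Periodic yield y = 0.056. Discount each cash flow and weight by its year:
  t   CF        PV=CF/(1+0.056)^t    t·PV
  1       500.00       473.4848       473.4848
  2       500.00       448.3758       896.7516
  3    50,500.00    42,884.4282   128,653.2845
  Σ                 43,806.2888   130,023.5210
Price P = Σ PV = 43,806.2888.
Macaulay duration = Σ(t·PV) / P = 130,023.5210 / 43,806.2888 = 2.96815 years.

2.968 years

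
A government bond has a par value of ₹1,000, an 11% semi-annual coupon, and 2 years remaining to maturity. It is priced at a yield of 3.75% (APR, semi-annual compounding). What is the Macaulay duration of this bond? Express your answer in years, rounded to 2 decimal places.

Periodic yield y = 0.01875. Discount each cash flow and weight by its period:
  t   CF        PV=CF/(1+0.01875)^t    t·PV
  1        55.00        53.9877        53.9877
  2        55.00        52.9941       105.9882
  3        55.00        52.0187       156.0562
  4     1,055.00       979.4493     3,917.7973
  Σ                  1,138.4499     4,233.8294
Price P = Σ PV = 1,138.4499.
Macaulay duration = Σ(t·PV) / P = 4,233.8294 / 1,138.4499 = 3.71894 half-year periods.
In years: 3.71894 / 2 = 1.85947 years.

1.86 years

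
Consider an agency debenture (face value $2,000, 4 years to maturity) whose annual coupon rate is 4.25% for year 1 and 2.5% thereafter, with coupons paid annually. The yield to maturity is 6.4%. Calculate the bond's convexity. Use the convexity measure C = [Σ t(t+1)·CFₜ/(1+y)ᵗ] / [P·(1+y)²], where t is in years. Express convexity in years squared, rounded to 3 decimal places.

With y = 0.064:
  t   CF        PV=CF/(1+0.064)^t    t·PV        t(t+1)·PV
  1        85.00        79.8872        79.8872         159.7744
  2        50.00        44.1659        88.3317         264.9952
  3        50.00        41.5093       124.5278         498.1113
  4     2,050.00     1,599.5114     6,398.0457      31,990.2287
  Σ                  1,765.0738     6,690.7925      32,913.1096
P = 1,765.0738.
Convexity = Σ t(t+1)·PV / [P·(1+y)²] = 32,913.1096 / (1,765.0738 × 1.132096) = 16.47111.

16.471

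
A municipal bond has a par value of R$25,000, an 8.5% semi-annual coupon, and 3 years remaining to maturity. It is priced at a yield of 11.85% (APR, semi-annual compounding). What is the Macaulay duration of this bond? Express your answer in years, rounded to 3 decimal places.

Periodic yield y = 0.05925. Discount each cash flow and weight by its period:
  t   CF        PV=CF/(1+0.05925)^t    t·PV
  1     1,062.50     1,003.0682     1,003.0682
  2     1,062.50       946.9608     1,893.9216
  3     1,062.50       893.9918     2,681.9753
  4     1,062.50       843.9856     3,375.9425
  5     1,062.50       796.7766     3,983.8830
  6    26,062.50    18,451.2263   110,707.3580
  Σ                 22,936.0093   123,646.1486
Price P = Σ PV = 22,936.0093.
Macaulay duration = Σ(t·PV) / P = 123,646.1486 / 22,936.0093 = 5.39092 half-year periods.
In years: 5.39092 / 2 = 2.69546 years.

2.695 years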